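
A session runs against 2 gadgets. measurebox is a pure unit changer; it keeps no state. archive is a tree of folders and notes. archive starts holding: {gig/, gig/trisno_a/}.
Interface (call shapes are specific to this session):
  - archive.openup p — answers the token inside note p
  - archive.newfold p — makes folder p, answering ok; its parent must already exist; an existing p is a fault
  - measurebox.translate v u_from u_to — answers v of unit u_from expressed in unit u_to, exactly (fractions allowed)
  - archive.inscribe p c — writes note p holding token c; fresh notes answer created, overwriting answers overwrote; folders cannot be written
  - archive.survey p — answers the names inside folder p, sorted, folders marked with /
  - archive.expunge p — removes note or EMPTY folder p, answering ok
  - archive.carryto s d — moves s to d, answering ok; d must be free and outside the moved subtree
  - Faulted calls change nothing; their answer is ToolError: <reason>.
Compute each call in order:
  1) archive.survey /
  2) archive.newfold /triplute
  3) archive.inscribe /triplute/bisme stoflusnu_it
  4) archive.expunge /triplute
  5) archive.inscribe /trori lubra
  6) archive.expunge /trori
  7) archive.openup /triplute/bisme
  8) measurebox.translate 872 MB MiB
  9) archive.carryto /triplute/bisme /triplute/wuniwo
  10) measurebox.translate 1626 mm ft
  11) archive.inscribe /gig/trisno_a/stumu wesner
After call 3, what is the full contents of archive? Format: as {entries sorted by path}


CALL archive.survey[p='/']
RET  [gig/]
CALL archive.newfold[p='/triplute']
RET  ok
CALL archive.inscribe[p='/triplute/bisme'; c='stoflusnu_it']
RET  created
CALL archive.expunge[p='/triplute']
RET  ToolError: not empty
CALL archive.inscribe[p='/trori'; c='lubra']
RET  created
CALL archive.expunge[p='/trori']
RET  ok
CALL archive.openup[p='/triplute/bisme']
RET  stoflusnu_it
CALL measurebox.translate[v='872'; u_from='MB'; u_to='MiB']
RET  1703125/2048
CALL archive.carryto[s='/triplute/bisme'; d='/triplute/wuniwo']
RET  ok
CALL measurebox.translate[v='1626'; u_from='mm'; u_to='ft']
RET  1355/254
CALL archive.inscribe[p='/gig/trisno_a/stumu'; c='wesner']
RET  created

Answer: {gig/, gig/trisno_a/, triplute/, triplute/bisme=stoflusnu_it}


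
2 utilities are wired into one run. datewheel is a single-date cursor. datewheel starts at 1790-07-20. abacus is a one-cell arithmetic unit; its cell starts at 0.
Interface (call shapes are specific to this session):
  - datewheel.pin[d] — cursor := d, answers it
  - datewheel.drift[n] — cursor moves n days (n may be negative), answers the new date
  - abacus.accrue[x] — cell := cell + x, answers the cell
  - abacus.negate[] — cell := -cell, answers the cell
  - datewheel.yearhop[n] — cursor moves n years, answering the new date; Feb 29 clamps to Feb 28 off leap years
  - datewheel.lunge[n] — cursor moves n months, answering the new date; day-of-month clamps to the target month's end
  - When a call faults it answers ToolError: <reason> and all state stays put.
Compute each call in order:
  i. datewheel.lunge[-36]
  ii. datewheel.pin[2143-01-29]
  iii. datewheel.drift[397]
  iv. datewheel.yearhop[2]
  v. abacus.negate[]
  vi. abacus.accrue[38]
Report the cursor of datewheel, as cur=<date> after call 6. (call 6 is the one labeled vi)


Answer: cur=2146-03-01

Derivation:
$ datewheel.lunge -36
[out] 1787-07-20
$ datewheel.pin 2143-01-29
[out] 2143-01-29
$ datewheel.drift 397
[out] 2144-03-01
$ datewheel.yearhop 2
[out] 2146-03-01
$ abacus.negate
[out] 0
$ abacus.accrue 38
[out] 38


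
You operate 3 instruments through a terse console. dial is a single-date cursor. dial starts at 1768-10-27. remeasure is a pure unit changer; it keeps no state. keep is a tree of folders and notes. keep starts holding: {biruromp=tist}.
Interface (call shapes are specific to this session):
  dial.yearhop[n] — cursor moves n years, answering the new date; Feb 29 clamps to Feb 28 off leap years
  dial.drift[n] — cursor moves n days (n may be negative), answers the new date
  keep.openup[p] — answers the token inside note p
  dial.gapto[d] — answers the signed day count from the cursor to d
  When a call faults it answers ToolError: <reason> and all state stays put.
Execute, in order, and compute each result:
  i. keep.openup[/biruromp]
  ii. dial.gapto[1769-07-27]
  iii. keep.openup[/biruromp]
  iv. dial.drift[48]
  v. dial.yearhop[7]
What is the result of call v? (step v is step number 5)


Act: keep.openup[p=/biruromp]
Obs: tist
Act: dial.gapto[d=1769-07-27]
Obs: 273
Act: keep.openup[p=/biruromp]
Obs: tist
Act: dial.drift[n=48]
Obs: 1768-12-14
Act: dial.yearhop[n=7]
Obs: 1775-12-14

Answer: 1775-12-14


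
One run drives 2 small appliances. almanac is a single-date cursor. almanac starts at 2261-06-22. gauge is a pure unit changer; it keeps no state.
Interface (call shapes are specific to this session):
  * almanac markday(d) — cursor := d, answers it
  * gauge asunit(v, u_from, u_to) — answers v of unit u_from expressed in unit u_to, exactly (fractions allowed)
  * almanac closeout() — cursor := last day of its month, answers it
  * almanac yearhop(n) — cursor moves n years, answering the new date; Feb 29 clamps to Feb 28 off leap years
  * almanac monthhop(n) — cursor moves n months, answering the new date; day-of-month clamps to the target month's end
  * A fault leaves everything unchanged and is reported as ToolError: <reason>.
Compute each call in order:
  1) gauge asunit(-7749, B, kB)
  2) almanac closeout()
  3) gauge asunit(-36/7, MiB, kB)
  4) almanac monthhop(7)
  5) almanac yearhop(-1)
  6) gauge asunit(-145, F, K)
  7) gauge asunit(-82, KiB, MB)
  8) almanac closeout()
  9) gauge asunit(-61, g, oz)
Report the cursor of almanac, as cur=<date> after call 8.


-> gauge asunit(v=-7749, u_from=B, u_to=kB)
<- -7749/1000
-> almanac closeout()
<- 2261-06-30
-> gauge asunit(v=-36/7, u_from=MiB, u_to=kB)
<- -4718592/875
-> almanac monthhop(n=7)
<- 2262-01-30
-> almanac yearhop(n=-1)
<- 2261-01-30
-> gauge asunit(v=-145, u_from=F, u_to=K)
<- 10489/60
-> gauge asunit(v=-82, u_from=KiB, u_to=MB)
<- -1312/15625
-> almanac closeout()
<- 2261-01-31
-> gauge asunit(v=-61, u_from=g, u_to=oz)
<- -97600000/45359237

Answer: cur=2261-01-31


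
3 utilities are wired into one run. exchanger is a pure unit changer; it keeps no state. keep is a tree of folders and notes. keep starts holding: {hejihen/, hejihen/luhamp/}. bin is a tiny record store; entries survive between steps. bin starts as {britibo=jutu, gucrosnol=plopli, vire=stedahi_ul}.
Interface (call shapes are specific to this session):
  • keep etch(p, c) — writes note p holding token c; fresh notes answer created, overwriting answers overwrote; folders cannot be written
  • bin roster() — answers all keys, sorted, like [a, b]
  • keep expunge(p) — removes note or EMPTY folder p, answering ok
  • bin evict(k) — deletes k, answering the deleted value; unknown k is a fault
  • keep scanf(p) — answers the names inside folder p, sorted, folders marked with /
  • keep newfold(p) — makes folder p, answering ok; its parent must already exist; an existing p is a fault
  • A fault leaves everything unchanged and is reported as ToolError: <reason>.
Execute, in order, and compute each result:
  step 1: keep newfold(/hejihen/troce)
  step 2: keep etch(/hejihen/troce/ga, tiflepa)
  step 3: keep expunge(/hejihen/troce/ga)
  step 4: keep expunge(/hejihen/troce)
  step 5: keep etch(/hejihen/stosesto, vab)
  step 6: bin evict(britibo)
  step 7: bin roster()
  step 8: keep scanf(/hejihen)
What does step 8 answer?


Answer: [luhamp/, stosesto]

Derivation:
>> keep newfold(p→/hejihen/troce)
<< ok
>> keep etch(p→/hejihen/troce/ga, c→tiflepa)
<< created
>> keep expunge(p→/hejihen/troce/ga)
<< ok
>> keep expunge(p→/hejihen/troce)
<< ok
>> keep etch(p→/hejihen/stosesto, c→vab)
<< created
>> bin evict(k→britibo)
<< jutu
>> bin roster()
<< [gucrosnol, vire]
>> keep scanf(p→/hejihen)
<< [luhamp/, stosesto]


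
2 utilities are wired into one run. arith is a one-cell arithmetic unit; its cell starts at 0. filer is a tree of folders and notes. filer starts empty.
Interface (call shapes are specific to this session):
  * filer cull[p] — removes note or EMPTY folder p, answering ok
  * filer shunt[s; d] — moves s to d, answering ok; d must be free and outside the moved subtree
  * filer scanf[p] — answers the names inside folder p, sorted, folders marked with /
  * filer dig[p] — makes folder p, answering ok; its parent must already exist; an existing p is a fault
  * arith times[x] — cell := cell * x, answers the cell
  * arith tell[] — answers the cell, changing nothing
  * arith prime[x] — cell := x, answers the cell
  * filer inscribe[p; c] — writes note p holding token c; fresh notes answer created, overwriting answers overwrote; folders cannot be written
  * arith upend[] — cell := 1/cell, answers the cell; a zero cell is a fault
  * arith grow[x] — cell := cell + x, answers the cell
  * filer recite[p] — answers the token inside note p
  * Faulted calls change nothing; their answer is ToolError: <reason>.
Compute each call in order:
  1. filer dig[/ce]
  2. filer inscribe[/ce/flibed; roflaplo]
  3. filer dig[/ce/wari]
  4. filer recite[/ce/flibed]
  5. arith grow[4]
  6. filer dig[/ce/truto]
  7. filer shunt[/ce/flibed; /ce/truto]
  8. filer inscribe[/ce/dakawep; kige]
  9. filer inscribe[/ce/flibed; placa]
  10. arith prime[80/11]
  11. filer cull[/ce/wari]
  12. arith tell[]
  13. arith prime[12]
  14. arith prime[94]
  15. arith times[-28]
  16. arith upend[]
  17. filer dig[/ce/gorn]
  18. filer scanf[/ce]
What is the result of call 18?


Answer: [dakawep, flibed, gorn/, truto/]

Derivation:
>>> filer dig /ce
:: ok
>>> filer inscribe /ce/flibed roflaplo
:: created
>>> filer dig /ce/wari
:: ok
>>> filer recite /ce/flibed
:: roflaplo
>>> arith grow 4
:: 4
>>> filer dig /ce/truto
:: ok
>>> filer shunt /ce/flibed /ce/truto
:: ToolError: exists
>>> filer inscribe /ce/dakawep kige
:: created
>>> filer inscribe /ce/flibed placa
:: overwrote
>>> arith prime 80/11
:: 80/11
>>> filer cull /ce/wari
:: ok
>>> arith tell
:: 80/11
>>> arith prime 12
:: 12
>>> arith prime 94
:: 94
>>> arith times -28
:: -2632
>>> arith upend
:: -1/2632
>>> filer dig /ce/gorn
:: ok
>>> filer scanf /ce
:: [dakawep, flibed, gorn/, truto/]


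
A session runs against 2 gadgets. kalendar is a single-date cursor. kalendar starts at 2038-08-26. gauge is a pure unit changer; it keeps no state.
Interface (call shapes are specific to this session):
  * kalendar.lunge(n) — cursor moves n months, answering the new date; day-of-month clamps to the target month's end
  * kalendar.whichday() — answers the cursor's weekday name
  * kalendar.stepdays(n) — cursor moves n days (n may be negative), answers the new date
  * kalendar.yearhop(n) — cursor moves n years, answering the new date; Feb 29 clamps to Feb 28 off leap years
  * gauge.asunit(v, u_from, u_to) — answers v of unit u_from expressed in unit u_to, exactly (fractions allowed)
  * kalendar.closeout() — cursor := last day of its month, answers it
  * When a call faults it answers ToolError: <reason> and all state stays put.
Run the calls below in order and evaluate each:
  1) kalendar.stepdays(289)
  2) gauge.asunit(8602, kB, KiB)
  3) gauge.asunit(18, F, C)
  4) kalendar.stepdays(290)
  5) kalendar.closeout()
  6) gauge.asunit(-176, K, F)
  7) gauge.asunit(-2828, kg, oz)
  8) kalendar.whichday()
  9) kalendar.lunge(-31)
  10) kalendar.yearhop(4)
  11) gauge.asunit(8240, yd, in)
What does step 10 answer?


Answer: 2041-08-31

Derivation:
Step: stepdays[n: 289]
Result: 2039-06-11
Step: asunit[v: 8602; u_from: kB; u_to: KiB]
Result: 537625/64
Step: asunit[v: 18; u_from: F; u_to: C]
Result: -70/9
Step: stepdays[n: 290]
Result: 2040-03-27
Step: closeout[]
Result: 2040-03-31
Step: asunit[v: -176; u_from: K; u_to: F]
Result: -77647/100
Step: asunit[v: -2828; u_from: kg; u_to: oz]
Result: -646400000000/6479891
Step: whichday[]
Result: Saturday
Step: lunge[n: -31]
Result: 2037-08-31
Step: yearhop[n: 4]
Result: 2041-08-31
Step: asunit[v: 8240; u_from: yd; u_to: in]
Result: 296640


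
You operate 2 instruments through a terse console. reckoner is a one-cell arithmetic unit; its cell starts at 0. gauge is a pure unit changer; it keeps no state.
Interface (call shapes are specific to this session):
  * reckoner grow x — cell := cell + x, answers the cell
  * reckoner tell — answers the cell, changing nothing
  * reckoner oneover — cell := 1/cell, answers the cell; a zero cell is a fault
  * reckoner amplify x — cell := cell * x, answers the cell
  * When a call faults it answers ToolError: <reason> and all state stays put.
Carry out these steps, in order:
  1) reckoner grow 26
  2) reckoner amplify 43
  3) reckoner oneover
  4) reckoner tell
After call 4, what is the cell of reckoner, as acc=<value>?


Answer: acc=1/1118

Derivation:
;; reckoner grow(x=26) : 26
;; reckoner amplify(x=43) : 1118
;; reckoner oneover() : 1/1118
;; reckoner tell() : 1/1118


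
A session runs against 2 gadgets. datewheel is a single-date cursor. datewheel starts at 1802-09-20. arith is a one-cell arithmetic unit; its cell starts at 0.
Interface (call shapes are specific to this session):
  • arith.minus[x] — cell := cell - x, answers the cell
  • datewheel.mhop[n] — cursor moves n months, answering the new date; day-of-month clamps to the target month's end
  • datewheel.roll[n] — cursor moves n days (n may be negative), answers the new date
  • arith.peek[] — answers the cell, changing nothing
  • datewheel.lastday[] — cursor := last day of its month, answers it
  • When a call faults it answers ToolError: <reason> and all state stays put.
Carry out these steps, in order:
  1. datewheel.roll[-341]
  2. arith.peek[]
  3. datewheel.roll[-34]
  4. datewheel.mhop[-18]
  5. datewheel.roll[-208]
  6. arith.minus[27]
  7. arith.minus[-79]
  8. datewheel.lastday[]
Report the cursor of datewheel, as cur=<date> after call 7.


Answer: cur=1799-08-14

Derivation:
·→ roll(n→-341)
·← 1801-10-14
·→ peek()
·← 0
·→ roll(n→-34)
·← 1801-09-10
·→ mhop(n→-18)
·← 1800-03-10
·→ roll(n→-208)
·← 1799-08-14
·→ minus(x→27)
·← -27
·→ minus(x→-79)
·← 52
·→ lastday()
·← 1799-08-31


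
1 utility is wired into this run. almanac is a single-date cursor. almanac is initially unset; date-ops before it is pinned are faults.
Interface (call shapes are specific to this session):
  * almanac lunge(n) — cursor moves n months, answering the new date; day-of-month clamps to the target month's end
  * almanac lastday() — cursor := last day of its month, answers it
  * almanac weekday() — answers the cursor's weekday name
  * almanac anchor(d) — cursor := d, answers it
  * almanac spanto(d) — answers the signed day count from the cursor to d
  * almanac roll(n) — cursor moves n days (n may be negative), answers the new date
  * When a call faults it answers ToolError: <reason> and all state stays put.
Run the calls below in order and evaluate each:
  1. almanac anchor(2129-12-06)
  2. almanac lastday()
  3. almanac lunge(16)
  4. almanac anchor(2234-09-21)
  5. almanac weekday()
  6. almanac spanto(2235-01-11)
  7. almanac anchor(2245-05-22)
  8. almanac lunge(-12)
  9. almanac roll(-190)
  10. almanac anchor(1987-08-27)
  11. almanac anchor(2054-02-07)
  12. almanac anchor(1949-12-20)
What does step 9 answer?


-> almanac anchor(2129-12-06)
<- 2129-12-06
-> almanac lastday()
<- 2129-12-31
-> almanac lunge(16)
<- 2131-04-30
-> almanac anchor(2234-09-21)
<- 2234-09-21
-> almanac weekday()
<- Sunday
-> almanac spanto(2235-01-11)
<- 112
-> almanac anchor(2245-05-22)
<- 2245-05-22
-> almanac lunge(-12)
<- 2244-05-22
-> almanac roll(-190)
<- 2243-11-14
-> almanac anchor(1987-08-27)
<- 1987-08-27
-> almanac anchor(2054-02-07)
<- 2054-02-07
-> almanac anchor(1949-12-20)
<- 1949-12-20

Answer: 2243-11-14


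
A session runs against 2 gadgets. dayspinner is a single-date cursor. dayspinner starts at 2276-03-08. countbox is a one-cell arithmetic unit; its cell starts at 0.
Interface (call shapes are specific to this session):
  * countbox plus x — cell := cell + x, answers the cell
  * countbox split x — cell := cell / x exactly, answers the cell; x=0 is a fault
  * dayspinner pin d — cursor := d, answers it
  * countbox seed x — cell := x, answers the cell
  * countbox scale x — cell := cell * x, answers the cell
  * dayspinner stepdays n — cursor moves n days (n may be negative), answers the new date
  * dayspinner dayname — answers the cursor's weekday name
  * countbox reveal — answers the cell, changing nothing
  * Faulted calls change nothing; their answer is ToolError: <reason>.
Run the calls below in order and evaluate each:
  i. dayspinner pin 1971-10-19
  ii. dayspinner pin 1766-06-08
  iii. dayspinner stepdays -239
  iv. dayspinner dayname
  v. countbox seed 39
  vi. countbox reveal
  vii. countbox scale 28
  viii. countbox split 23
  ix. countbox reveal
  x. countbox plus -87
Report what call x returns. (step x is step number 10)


> dayspinner pin 1971-10-19
= 1971-10-19
> dayspinner pin 1766-06-08
= 1766-06-08
> dayspinner stepdays -239
= 1765-10-12
> dayspinner dayname
= Saturday
> countbox seed 39
= 39
> countbox reveal
= 39
> countbox scale 28
= 1092
> countbox split 23
= 1092/23
> countbox reveal
= 1092/23
> countbox plus -87
= -909/23

Answer: -909/23


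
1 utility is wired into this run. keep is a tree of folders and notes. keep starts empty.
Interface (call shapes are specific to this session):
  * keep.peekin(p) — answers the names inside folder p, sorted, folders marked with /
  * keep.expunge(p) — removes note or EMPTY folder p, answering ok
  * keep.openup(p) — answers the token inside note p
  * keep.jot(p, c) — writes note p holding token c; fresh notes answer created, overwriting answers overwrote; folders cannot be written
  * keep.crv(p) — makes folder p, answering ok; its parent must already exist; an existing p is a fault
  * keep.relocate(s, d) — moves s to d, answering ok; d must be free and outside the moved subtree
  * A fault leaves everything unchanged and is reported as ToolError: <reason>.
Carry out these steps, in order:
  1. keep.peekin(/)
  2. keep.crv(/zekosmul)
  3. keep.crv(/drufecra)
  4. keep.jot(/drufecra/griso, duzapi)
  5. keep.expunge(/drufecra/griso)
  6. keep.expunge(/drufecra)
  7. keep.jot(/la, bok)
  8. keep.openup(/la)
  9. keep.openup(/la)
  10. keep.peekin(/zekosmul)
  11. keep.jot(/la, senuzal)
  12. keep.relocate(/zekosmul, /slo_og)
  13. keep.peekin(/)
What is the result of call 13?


Answer: [la, slo_og/]

Derivation:
>> peekin(p→/)
<< []
>> crv(p→/zekosmul)
<< ok
>> crv(p→/drufecra)
<< ok
>> jot(p→/drufecra/griso, c→duzapi)
<< created
>> expunge(p→/drufecra/griso)
<< ok
>> expunge(p→/drufecra)
<< ok
>> jot(p→/la, c→bok)
<< created
>> openup(p→/la)
<< bok
>> openup(p→/la)
<< bok
>> peekin(p→/zekosmul)
<< []
>> jot(p→/la, c→senuzal)
<< overwrote
>> relocate(s→/zekosmul, d→/slo_og)
<< ok
>> peekin(p→/)
<< [la, slo_og/]


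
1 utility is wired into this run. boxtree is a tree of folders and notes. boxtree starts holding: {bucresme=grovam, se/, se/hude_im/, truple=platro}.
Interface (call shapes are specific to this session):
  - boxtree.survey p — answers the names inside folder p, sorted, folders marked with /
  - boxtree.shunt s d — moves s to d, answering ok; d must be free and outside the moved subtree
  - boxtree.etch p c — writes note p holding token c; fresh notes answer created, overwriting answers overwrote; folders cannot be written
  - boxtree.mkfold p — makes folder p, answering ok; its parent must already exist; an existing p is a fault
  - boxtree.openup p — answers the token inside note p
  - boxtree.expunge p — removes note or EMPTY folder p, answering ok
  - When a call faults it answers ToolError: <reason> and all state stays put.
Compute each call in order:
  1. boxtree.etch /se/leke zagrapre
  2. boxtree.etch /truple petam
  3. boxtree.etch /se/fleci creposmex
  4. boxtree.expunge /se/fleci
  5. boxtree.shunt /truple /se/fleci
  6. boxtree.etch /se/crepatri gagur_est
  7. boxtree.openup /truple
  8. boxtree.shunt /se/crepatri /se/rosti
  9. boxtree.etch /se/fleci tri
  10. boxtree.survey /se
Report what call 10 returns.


CALL boxtree.etch[/se/leke; zagrapre]
RET  created
CALL boxtree.etch[/truple; petam]
RET  overwrote
CALL boxtree.etch[/se/fleci; creposmex]
RET  created
CALL boxtree.expunge[/se/fleci]
RET  ok
CALL boxtree.shunt[/truple; /se/fleci]
RET  ok
CALL boxtree.etch[/se/crepatri; gagur_est]
RET  created
CALL boxtree.openup[/truple]
RET  ToolError: not found
CALL boxtree.shunt[/se/crepatri; /se/rosti]
RET  ok
CALL boxtree.etch[/se/fleci; tri]
RET  overwrote
CALL boxtree.survey[/se]
RET  [fleci, hude_im/, leke, rosti]

Answer: [fleci, hude_im/, leke, rosti]


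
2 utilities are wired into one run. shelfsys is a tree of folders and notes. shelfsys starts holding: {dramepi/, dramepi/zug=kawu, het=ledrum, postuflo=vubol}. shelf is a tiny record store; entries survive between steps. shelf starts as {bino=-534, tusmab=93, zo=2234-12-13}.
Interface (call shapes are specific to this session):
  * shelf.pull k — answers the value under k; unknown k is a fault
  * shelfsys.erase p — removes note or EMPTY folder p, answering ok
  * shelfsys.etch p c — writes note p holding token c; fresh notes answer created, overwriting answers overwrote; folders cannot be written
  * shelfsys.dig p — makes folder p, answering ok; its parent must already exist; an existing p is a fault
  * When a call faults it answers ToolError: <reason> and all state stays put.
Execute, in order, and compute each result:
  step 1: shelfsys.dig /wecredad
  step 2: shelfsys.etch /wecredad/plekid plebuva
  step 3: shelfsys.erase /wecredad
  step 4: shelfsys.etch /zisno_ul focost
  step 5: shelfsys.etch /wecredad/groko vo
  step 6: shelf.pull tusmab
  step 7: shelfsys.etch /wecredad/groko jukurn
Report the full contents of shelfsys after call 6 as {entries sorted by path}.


Answer: {dramepi/, dramepi/zug=kawu, het=ledrum, postuflo=vubol, wecredad/, wecredad/groko=vo, wecredad/plekid=plebuva, zisno_ul=focost}

Derivation:
CALL dig[p=/wecredad]
RET  ok
CALL etch[p=/wecredad/plekid; c=plebuva]
RET  created
CALL erase[p=/wecredad]
RET  ToolError: not empty
CALL etch[p=/zisno_ul; c=focost]
RET  created
CALL etch[p=/wecredad/groko; c=vo]
RET  created
CALL pull[k=tusmab]
RET  93
CALL etch[p=/wecredad/groko; c=jukurn]
RET  overwrote


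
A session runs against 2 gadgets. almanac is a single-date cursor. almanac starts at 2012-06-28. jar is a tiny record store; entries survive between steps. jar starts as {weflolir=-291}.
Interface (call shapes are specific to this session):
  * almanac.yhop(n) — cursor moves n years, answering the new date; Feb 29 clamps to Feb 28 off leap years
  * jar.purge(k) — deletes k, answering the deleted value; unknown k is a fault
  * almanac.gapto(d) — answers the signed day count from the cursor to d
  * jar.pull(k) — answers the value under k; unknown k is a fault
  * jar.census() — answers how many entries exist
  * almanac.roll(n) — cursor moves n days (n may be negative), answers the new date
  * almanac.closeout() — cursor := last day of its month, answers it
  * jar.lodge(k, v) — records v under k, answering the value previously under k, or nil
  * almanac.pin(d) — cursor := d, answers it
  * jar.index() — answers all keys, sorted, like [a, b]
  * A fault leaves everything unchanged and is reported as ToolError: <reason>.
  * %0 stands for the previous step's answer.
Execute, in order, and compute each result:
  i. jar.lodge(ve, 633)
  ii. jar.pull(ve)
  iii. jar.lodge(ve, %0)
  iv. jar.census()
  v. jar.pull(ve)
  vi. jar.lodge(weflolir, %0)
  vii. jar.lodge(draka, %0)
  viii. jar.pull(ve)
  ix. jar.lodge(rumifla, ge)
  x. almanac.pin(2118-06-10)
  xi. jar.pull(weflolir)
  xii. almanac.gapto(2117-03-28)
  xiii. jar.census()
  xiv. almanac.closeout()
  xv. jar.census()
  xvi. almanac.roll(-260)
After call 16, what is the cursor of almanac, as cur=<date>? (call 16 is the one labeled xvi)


CALL jar.lodge[k: ve; v: 633]
RET  nil
CALL jar.pull[k: ve]
RET  633
CALL jar.lodge[k: ve; v: %0]
RET  633
CALL jar.census[]
RET  2
CALL jar.pull[k: ve]
RET  633
CALL jar.lodge[k: weflolir; v: %0]
RET  -291
CALL jar.lodge[k: draka; v: %0]
RET  nil
CALL jar.pull[k: ve]
RET  633
CALL jar.lodge[k: rumifla; v: ge]
RET  nil
CALL almanac.pin[d: 2118-06-10]
RET  2118-06-10
CALL jar.pull[k: weflolir]
RET  633
CALL almanac.gapto[d: 2117-03-28]
RET  -439
CALL jar.census[]
RET  4
CALL almanac.closeout[]
RET  2118-06-30
CALL jar.census[]
RET  4
CALL almanac.roll[n: -260]
RET  2117-10-13

Answer: cur=2117-10-13


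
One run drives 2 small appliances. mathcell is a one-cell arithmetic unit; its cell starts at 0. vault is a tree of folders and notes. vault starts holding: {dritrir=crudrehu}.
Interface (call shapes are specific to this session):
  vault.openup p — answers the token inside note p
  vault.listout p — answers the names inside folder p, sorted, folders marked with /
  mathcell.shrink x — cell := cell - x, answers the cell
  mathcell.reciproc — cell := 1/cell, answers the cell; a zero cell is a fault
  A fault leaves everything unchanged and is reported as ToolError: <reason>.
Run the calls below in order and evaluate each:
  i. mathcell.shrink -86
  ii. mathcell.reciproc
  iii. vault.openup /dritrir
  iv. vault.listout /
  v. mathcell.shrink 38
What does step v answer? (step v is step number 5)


Answer: -3267/86

Derivation:
Using mathcell.shrink on x→-86, and observe 86.
Now I run mathcell.reciproc(), and observe 1/86.
I call vault.openup on p→/dritrir, — result: crudrehu.
Then vault.listout on p→/, and get [dritrir].
I try mathcell.shrink on x→38, and get -3267/86.


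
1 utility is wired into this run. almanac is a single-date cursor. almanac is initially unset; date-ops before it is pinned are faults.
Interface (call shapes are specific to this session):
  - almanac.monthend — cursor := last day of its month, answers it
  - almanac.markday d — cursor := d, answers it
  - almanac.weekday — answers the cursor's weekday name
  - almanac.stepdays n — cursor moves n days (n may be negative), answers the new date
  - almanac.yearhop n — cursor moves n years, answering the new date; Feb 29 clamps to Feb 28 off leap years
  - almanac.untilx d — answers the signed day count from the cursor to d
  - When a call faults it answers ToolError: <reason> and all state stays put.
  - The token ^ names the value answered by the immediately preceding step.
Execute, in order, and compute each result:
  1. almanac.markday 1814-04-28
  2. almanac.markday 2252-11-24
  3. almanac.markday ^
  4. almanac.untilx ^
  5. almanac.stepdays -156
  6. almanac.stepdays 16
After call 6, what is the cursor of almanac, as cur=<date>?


Answer: cur=2252-07-07

Derivation:
Next I call markday using d: 1814-04-28, giving 1814-04-28.
Now I run markday using d: 2252-11-24: 2252-11-24.
Then markday using d: ^: 2252-11-24.
I use untilx using d: ^, which returns 0.
Calling stepdays using n: -156, yielding 2252-06-21.
I invoke stepdays using n: 16, — result: 2252-07-07.


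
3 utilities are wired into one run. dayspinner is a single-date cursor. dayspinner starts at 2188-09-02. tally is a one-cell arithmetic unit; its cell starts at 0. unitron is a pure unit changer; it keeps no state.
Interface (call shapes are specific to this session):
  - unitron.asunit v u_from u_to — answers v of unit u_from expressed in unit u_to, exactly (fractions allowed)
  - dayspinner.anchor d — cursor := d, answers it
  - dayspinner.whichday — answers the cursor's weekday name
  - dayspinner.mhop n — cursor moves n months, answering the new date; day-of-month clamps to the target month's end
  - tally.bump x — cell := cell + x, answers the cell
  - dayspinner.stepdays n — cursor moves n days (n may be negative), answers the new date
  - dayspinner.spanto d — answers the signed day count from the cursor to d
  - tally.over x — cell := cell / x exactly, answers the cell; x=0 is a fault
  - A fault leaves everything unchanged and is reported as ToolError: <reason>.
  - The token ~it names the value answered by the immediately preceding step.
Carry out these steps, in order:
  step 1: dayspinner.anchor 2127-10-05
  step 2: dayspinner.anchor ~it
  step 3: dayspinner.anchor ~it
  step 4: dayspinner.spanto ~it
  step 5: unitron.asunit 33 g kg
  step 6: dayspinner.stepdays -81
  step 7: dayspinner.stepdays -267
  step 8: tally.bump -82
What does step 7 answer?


Answer: 2126-10-22

Derivation:
Using dayspinner.anchor using 2127-10-05, giving 2127-10-05.
I call dayspinner.anchor using ~it, which returns 2127-10-05.
Next I call dayspinner.anchor using ~it, giving 2127-10-05.
Next I call dayspinner.spanto using ~it, and observe 0.
Invoking unitron.asunit using 33, g, kg, which returns 33/1000.
Now I run dayspinner.stepdays using -81, and get 2127-07-16.
I run dayspinner.stepdays using -267, — result: 2126-10-22.
I try tally.bump using -82, which returns -82.


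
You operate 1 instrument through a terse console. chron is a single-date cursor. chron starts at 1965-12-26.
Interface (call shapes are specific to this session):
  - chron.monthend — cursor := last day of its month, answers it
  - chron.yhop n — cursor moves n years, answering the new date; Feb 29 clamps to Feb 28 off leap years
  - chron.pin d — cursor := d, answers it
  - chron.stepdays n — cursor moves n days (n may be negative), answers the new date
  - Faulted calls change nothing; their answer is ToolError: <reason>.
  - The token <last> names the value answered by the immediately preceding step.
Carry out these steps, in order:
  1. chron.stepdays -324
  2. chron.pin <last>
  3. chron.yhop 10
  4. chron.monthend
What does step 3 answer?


Answer: 1975-02-05

Derivation:
# 1. chron.stepdays(n=-324) -> 1965-02-05
# 2. chron.pin(d=<last>) -> 1965-02-05
# 3. chron.yhop(n=10) -> 1975-02-05
# 4. chron.monthend() -> 1975-02-28


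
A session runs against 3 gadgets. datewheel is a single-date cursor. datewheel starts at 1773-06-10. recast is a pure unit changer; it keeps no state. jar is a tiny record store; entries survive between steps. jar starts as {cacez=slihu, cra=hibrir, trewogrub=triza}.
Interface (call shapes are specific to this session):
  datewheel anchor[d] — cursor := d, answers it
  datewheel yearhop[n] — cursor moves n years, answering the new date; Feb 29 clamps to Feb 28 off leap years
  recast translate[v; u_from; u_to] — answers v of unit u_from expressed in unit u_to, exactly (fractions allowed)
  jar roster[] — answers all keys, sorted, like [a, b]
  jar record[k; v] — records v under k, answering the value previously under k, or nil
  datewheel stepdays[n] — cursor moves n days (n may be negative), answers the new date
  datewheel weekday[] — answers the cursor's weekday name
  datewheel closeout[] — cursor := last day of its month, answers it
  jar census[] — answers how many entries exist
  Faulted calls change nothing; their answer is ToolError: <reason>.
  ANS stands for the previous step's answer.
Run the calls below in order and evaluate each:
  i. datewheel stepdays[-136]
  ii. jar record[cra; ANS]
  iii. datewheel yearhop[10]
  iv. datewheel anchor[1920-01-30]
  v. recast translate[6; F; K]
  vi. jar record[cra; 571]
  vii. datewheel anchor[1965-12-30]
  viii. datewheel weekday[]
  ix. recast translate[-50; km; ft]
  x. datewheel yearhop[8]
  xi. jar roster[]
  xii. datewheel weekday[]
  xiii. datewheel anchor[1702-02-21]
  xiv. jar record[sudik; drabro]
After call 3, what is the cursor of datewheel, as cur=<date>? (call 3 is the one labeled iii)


% datewheel stepdays n=-136
  1773-01-25
% jar record k=cra v=ANS
  hibrir
% datewheel yearhop n=10
  1783-01-25
% datewheel anchor d=1920-01-30
  1920-01-30
% recast translate v=6 u_from=F u_to=K
  46567/180
% jar record k=cra v=571
  1773-01-25
% datewheel anchor d=1965-12-30
  1965-12-30
% datewheel weekday
  Thursday
% recast translate v=-50 u_from=km u_to=ft
  -62500000/381
% datewheel yearhop n=8
  1973-12-30
% jar roster
  [cacez, cra, trewogrub]
% datewheel weekday
  Sunday
% datewheel anchor d=1702-02-21
  1702-02-21
% jar record k=sudik v=drabro
  nil

Answer: cur=1783-01-25


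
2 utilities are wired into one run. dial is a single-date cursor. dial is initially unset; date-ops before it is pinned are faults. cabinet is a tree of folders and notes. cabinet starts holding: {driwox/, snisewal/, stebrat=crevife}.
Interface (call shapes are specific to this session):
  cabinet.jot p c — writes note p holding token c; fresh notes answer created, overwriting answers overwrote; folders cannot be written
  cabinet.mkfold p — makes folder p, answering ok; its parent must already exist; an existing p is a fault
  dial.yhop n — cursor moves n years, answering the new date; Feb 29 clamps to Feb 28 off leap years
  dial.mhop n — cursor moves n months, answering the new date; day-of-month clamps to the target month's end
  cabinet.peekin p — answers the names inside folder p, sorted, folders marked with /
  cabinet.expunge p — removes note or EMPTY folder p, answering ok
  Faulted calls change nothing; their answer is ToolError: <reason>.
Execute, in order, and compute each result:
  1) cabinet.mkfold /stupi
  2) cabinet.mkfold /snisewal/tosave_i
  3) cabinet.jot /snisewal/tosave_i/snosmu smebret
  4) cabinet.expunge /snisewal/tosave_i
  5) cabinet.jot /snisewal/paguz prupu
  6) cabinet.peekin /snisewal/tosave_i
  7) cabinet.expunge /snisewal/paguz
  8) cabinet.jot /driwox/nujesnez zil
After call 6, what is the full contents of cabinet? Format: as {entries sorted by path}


I run cabinet.mkfold with p: /stupi, yielding ok.
Then cabinet.mkfold with p: /snisewal/tosave_i, — result: ok.
Then cabinet.jot with p: /snisewal/tosave_i/snosmu, c: smebret, yielding created.
I use cabinet.expunge with p: /snisewal/tosave_i, and see ToolError: not empty.
I run cabinet.jot with p: /snisewal/paguz, c: prupu, and see created.
Next I call cabinet.peekin with p: /snisewal/tosave_i: [snosmu].
I call cabinet.expunge with p: /snisewal/paguz, which returns ok.
Next I call cabinet.jot with p: /driwox/nujesnez, c: zil, — result: created.

Answer: {driwox/, snisewal/, snisewal/paguz=prupu, snisewal/tosave_i/, snisewal/tosave_i/snosmu=smebret, stebrat=crevife, stupi/}


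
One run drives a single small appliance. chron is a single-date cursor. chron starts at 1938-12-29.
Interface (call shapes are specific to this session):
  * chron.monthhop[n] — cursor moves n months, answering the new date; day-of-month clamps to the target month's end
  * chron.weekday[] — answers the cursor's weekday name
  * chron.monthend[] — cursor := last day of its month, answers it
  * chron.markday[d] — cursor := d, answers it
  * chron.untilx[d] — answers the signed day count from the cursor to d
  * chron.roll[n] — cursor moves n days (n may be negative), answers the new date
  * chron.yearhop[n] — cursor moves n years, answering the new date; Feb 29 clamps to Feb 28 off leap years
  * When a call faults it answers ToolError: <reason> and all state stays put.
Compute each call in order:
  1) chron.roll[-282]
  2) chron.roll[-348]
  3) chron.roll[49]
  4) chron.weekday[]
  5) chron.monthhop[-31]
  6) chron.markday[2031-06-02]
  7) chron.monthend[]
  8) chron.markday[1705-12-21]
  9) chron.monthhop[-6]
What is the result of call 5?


CALL roll[n=-282]
RET  1938-03-22
CALL roll[n=-348]
RET  1937-04-08
CALL roll[n=49]
RET  1937-05-27
CALL weekday[]
RET  Thursday
CALL monthhop[n=-31]
RET  1934-10-27
CALL markday[d=2031-06-02]
RET  2031-06-02
CALL monthend[]
RET  2031-06-30
CALL markday[d=1705-12-21]
RET  1705-12-21
CALL monthhop[n=-6]
RET  1705-06-21

Answer: 1934-10-27


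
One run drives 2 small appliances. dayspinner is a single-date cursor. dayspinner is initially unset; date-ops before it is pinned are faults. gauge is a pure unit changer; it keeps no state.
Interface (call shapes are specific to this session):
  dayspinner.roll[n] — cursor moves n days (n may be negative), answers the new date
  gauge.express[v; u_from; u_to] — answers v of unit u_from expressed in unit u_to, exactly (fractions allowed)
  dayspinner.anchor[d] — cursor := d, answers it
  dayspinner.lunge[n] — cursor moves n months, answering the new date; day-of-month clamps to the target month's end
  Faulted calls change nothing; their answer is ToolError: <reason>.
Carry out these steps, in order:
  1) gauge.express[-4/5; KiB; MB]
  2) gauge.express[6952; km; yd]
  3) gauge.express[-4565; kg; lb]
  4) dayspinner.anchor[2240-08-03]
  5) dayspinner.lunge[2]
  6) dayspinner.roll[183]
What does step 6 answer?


~$ express v='-4/5' u_from='KiB' u_to='MB'
:: -64/78125
~$ express v='6952' u_from='km' u_to='yd'
:: 8690000000/1143
~$ express v='-4565' u_from='kg' u_to='lb'
:: -41500000000/4123567
~$ anchor d='2240-08-03'
:: 2240-08-03
~$ lunge n='2'
:: 2240-10-03
~$ roll n='183'
:: 2241-04-04

Answer: 2241-04-04


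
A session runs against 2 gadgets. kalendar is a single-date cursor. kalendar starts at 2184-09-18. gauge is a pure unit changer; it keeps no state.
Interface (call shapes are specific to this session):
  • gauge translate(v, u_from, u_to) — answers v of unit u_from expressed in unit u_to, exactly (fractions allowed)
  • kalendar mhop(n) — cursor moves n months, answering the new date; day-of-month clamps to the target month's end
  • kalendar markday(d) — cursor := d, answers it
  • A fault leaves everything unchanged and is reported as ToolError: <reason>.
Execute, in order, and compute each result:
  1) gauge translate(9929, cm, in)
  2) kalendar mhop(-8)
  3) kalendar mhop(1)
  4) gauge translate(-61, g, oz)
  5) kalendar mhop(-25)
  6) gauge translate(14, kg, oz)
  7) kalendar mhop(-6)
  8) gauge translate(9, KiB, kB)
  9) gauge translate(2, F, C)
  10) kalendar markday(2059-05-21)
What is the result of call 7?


> gauge translate 9929 cm in
:: 496450/127
> kalendar mhop -8
:: 2184-01-18
> kalendar mhop 1
:: 2184-02-18
> gauge translate -61 g oz
:: -97600000/45359237
> kalendar mhop -25
:: 2182-01-18
> gauge translate 14 kg oz
:: 3200000000/6479891
> kalendar mhop -6
:: 2181-07-18
> gauge translate 9 KiB kB
:: 1152/125
> gauge translate 2 F C
:: -50/3
> kalendar markday 2059-05-21
:: 2059-05-21

Answer: 2181-07-18


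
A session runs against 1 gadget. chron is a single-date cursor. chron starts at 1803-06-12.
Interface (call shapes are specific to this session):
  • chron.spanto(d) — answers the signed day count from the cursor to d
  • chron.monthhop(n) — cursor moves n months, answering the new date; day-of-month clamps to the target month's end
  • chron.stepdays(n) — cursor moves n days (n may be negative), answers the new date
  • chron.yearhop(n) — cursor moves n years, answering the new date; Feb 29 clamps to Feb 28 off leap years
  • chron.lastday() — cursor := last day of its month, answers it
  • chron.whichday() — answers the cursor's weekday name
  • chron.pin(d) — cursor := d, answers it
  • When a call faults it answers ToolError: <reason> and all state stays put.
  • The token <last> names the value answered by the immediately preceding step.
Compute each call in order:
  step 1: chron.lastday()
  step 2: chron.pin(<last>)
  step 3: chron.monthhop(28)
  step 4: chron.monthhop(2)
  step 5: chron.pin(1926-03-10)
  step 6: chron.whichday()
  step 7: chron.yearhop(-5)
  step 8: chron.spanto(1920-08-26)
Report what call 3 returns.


Do: chron.lastday[]
See: 1803-06-30
Do: chron.pin[d: <last>]
See: 1803-06-30
Do: chron.monthhop[n: 28]
See: 1805-10-30
Do: chron.monthhop[n: 2]
See: 1805-12-30
Do: chron.pin[d: 1926-03-10]
See: 1926-03-10
Do: chron.whichday[]
See: Wednesday
Do: chron.yearhop[n: -5]
See: 1921-03-10
Do: chron.spanto[d: 1920-08-26]
See: -196

Answer: 1805-10-30


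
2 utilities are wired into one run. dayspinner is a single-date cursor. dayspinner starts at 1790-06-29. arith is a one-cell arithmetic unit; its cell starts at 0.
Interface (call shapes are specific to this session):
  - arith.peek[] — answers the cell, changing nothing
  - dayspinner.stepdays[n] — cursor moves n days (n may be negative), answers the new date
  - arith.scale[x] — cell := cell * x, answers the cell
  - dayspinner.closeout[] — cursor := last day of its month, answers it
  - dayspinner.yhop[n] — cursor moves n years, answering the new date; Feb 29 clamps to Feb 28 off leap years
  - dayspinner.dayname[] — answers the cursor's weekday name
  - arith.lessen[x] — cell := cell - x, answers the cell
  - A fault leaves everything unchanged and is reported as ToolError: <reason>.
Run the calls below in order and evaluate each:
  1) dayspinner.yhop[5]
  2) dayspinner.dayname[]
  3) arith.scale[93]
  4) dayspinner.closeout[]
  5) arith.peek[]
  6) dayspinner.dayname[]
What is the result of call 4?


Answer: 1795-06-30

Derivation:
// dayspinner.yhop(n='5') : 1795-06-29
// dayspinner.dayname() : Monday
// arith.scale(x='93') : 0
// dayspinner.closeout() : 1795-06-30
// arith.peek() : 0
// dayspinner.dayname() : Tuesday
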